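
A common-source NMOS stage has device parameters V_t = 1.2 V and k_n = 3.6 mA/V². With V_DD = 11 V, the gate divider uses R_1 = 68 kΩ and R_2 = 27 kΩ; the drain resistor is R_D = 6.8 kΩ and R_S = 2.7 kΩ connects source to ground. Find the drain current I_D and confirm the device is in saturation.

V_G = V_DD·R_2/(R_1+R_2) = 11×27/95 = 3.13 V.
Assume saturation: I_D = (k_n/2)(V_GS − V_t)² with V_GS = V_G − I_D·R_S = 3.13 − 2.7·I_D.
Substituting gives 13.1·I_D² − 19.7·I_D + 6.68 = 0, with roots I_D = 0.515 or 0.988 mA.
The root I_D = 0.988 mA gives V_GS = 0.459 V ≤ V_t, so take I_D = 0.515 mA.
Then V_GS = 1.74 V and V_DS = V_DD − I_D(R_D+R_S) = 11 − 0.515×9.5 = 6.1 V.
Saturation requires V_DS ≥ V_GS − V_t = 0.535 V; 6.1 ≥ 0.535 ✓.

I_D ≈ 0.52 mA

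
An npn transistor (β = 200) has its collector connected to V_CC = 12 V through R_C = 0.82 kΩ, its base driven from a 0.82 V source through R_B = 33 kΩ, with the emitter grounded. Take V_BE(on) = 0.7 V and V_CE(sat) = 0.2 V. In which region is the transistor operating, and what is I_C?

active; I_C ≈ 0.73 mA

Assume active. Base-emitter loop: I_B = (V_BB − V_BE)/R_B = (0.82 − 0.7)/33 = 0.00364 mA.
I_C = β·I_B = 200×0.00364 = 0.727 mA.
V_CE = V_CC − I_C·R_C = 12 − 0.727×0.82 = 11.4 V > V_CE(sat), so the active-region assumption holds.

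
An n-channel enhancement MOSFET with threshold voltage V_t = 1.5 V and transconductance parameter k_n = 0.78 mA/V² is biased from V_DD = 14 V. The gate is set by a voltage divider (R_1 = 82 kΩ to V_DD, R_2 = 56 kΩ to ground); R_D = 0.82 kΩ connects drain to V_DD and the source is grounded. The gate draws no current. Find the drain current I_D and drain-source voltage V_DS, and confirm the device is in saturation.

I_D ≈ 6.8 mA, V_DS ≈ 8.4 V

V_G = V_DD·R_2/(R_1+R_2) = 14×56/138 = 5.68 V. With the source grounded, V_GS = V_G = 5.68 V.
Assume saturation: I_D = (k_n/2)(V_GS − V_t)² = (0.78/2)×(5.68 − 1.5)² = 0.39×4.18² = 6.82 mA.
V_DS = V_DD − I_D·R_D = 14 − 6.82×0.82 = 8.41 V.
Saturation requires V_DS ≥ V_GS − V_t = 4.18 V; 8.41 ≥ 4.18 ✓.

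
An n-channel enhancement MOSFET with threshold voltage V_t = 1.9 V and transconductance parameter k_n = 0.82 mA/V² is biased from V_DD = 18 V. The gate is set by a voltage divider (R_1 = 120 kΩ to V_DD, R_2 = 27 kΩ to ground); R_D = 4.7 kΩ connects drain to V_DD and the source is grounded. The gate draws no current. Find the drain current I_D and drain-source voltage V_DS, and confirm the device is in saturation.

V_G = V_DD·R_2/(R_1+R_2) = 18×27/147 = 3.31 V. With the source grounded, V_GS = V_G = 3.31 V.
Assume saturation: I_D = (k_n/2)(V_GS − V_t)² = (0.82/2)×(3.31 − 1.9)² = 0.41×1.41² = 0.811 mA.
V_DS = V_DD − I_D·R_D = 18 − 0.811×4.7 = 14.2 V.
Saturation requires V_DS ≥ V_GS − V_t = 1.41 V; 14.2 ≥ 1.41 ✓.

I_D ≈ 0.81 mA, V_DS ≈ 14 V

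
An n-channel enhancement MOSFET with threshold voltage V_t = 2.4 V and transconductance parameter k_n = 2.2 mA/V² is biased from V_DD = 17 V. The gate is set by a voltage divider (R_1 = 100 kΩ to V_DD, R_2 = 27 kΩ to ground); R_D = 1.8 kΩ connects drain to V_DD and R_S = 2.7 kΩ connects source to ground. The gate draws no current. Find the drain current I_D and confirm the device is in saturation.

I_D ≈ 0.27 mA

V_G = V_DD·R_2/(R_1+R_2) = 17×27/127 = 3.61 V.
Assume saturation: I_D = (k_n/2)(V_GS − V_t)² with V_GS = V_G − I_D·R_S = 3.61 − 2.7·I_D.
Substituting gives 8.02·I_D² − 8.21·I_D + 1.62 = 0, with roots I_D = 0.267 or 0.757 mA.
The root I_D = 0.757 mA gives V_GS = 1.57 V ≤ V_t, so take I_D = 0.267 mA.
Then V_GS = 2.89 V and V_DS = V_DD − I_D(R_D+R_S) = 17 − 0.267×4.5 = 15.8 V.
Saturation requires V_DS ≥ V_GS − V_t = 0.493 V; 15.8 ≥ 0.493 ✓.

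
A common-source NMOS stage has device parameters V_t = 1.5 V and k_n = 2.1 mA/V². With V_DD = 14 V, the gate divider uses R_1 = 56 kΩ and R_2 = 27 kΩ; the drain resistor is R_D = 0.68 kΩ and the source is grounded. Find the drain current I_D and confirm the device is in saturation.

I_D ≈ 9.8 mA

V_G = V_DD·R_2/(R_1+R_2) = 14×27/83 = 4.55 V. With the source grounded, V_GS = V_G = 4.55 V.
Assume saturation: I_D = (k_n/2)(V_GS − V_t)² = (2.1/2)×(4.55 − 1.5)² = 1.05×3.05² = 9.79 mA.
V_DS = V_DD − I_D·R_D = 14 − 9.79×0.68 = 7.34 V.
Saturation requires V_DS ≥ V_GS − V_t = 3.05 V; 7.34 ≥ 3.05 ✓.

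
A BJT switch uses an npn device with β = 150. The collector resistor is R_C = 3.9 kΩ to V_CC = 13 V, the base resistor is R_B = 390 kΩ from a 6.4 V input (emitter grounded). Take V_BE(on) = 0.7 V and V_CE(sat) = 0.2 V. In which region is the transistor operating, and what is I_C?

Assume active. Base-emitter loop: I_B = (V_BB − V_BE)/R_B = (6.4 − 0.7)/390 = 0.0146 mA.
I_C = β·I_B = 150×0.0146 = 2.19 mA.
V_CE = V_CC − I_C·R_C = 13 − 2.19×3.9 = 4.45 V > V_CE(sat), so the active-region assumption holds.

active; I_C ≈ 2.2 mA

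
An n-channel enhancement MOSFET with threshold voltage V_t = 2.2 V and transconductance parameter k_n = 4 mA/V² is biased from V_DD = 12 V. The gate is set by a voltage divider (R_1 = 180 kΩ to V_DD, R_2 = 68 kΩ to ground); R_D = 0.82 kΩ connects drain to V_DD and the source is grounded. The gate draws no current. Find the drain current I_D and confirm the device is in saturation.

V_G = V_DD·R_2/(R_1+R_2) = 12×68/248 = 3.29 V. With the source grounded, V_GS = V_G = 3.29 V.
Assume saturation: I_D = (k_n/2)(V_GS − V_t)² = (4/2)×(3.29 − 2.2)² = 2×1.09² = 2.38 mA.
V_DS = V_DD − I_D·R_D = 12 − 2.38×0.82 = 10.1 V.
Saturation requires V_DS ≥ V_GS − V_t = 1.09 V; 10.1 ≥ 1.09 ✓.

I_D ≈ 2.4 mA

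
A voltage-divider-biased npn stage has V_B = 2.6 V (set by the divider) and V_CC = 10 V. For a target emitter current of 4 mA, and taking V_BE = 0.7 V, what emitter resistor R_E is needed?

R_E ≈ 0.48 kΩ

V_E = V_B − V_BE = 2.6 − 0.7 = 1.9 V.
R_E = V_E / I_E = 1.9 / 4 = 0.475 kΩ.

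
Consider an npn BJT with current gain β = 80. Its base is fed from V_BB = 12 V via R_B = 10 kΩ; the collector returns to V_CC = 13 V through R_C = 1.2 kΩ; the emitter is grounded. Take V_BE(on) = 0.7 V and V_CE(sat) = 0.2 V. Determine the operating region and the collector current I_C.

saturation; I_C ≈ 11 mA

Assume active: I_B = (12 − 0.7)/10 = 1.13 mA, giving I_C = β·I_B = 90.4 mA.
But then V_CE = 13 − 90.4×1.2 = -95.5 V < V_CE(sat) = 0.2 V — impossible in the active region.
So the transistor is saturated. With V_CE = 0.2 V, I_C = (V_CC − 0.2)/R_C = 12.8/1.2 = 10.7 mA.
Check: β·I_B = 90.4 mA > I_C = 10.7 mA, confirming saturation.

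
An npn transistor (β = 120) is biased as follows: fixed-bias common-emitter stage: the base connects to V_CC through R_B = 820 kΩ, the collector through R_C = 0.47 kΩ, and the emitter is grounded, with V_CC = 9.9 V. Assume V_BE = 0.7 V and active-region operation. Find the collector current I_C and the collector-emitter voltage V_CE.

Base loop: V_CC = I_B·R_B + V_BE, so I_B = (9.9 − 0.7)/820 kΩ = 0.0112 mA.
In the active region I_C = β·I_B = 120 × 0.0112 = 1.35 mA.
Collector loop: V_CE = V_CC − I_C·R_C = 9.9 − 1.35×0.47 = 9.27 V.
Since V_CE = 9.27 V > V_CE(sat) ≈ 0.2 V, the transistor is in the active region as assumed.

I_C ≈ 1.3 mA, V_CE ≈ 9.3 V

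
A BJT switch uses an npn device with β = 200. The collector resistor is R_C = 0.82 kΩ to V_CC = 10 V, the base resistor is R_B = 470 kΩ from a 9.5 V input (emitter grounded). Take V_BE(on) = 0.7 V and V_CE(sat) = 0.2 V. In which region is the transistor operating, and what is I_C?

Assume active. Base-emitter loop: I_B = (V_BB − V_BE)/R_B = (9.5 − 0.7)/470 = 0.0187 mA.
I_C = β·I_B = 200×0.0187 = 3.74 mA.
V_CE = V_CC − I_C·R_C = 10 − 3.74×0.82 = 6.93 V > V_CE(sat), so the active-region assumption holds.

active; I_C ≈ 3.7 mA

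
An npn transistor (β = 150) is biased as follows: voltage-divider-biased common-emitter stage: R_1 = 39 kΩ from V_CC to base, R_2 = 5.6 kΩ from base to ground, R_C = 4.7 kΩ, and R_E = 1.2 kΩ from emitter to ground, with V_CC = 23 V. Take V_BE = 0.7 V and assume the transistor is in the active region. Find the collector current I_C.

I_C ≈ 1.8 mA

Thevenize the base divider: V_Th = V_CC·R_2/(R_1+R_2) = 23×5.6/44.6 = 2.89 V, R_Th = R_1‖R_2 = 4.9 kΩ.
Base-emitter loop: V_Th = I_B·R_Th + V_BE + (β+1)I_B·R_E, so I_B = (2.89 − 0.7) / (4.9 + 151×1.2) = 0.0118 mA.
I_C = β·I_B = 150×0.0118 = 1.76 mA, and I_E = (β+1)I_B = 1.78 mA.
V_CE = V_CC − I_C·R_C − I_E·R_E = 23 − 1.76×4.7 − 1.78×1.2 = 12.6 V.
V_CE = 12.6 V > 0.2 V confirms active-region operation.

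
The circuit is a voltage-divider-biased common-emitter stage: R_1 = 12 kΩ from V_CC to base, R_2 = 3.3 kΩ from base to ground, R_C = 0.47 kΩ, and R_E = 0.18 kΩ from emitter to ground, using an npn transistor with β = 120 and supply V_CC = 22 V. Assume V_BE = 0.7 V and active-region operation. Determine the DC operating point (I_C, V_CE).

I_C ≈ 20 mA, V_CE ≈ 9 V

Thevenize the base divider: V_Th = V_CC·R_2/(R_1+R_2) = 22×3.3/15.3 = 4.75 V, R_Th = R_1‖R_2 = 2.59 kΩ.
Base-emitter loop: V_Th = I_B·R_Th + V_BE + (β+1)I_B·R_E, so I_B = (4.75 − 0.7) / (2.59 + 121×0.18) = 0.166 mA.
I_C = β·I_B = 120×0.166 = 19.9 mA, and I_E = (β+1)I_B = 20.1 mA.
V_CE = V_CC − I_C·R_C − I_E·R_E = 22 − 19.9×0.47 − 20.1×0.18 = 9.02 V.
V_CE = 9.02 V > 0.2 V confirms active-region operation.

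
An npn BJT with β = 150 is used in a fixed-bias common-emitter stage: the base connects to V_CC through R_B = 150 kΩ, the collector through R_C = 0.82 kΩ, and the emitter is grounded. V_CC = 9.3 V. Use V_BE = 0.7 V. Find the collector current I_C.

I_C ≈ 8.6 mA

Base loop: V_CC = I_B·R_B + V_BE, so I_B = (9.3 − 0.7)/150 kΩ = 0.0573 mA.
In the active region I_C = β·I_B = 150 × 0.0573 = 8.6 mA.
Collector loop: V_CE = V_CC − I_C·R_C = 9.3 − 8.6×0.82 = 2.25 V.
Since V_CE = 2.25 V > V_CE(sat) ≈ 0.2 V, the transistor is in the active region as assumed.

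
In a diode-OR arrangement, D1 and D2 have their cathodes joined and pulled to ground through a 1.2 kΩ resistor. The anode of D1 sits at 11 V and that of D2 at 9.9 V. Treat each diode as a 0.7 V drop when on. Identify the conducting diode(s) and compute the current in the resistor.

Assume both conduct. Then node N would need to be at both 11−0.7 = 10.3 V and 9.9−0.7 = 9.2 V, which is impossible.
Assume only D1 conducts: V_N = 11 − 0.7 = 10.3 V, so I_R = 10.3/1.2 = 8.58 mA.
Check D2: its anode-to-cathode voltage is 9.9 − 10.3 = -0.4 V < 0.7 V, so it is off. The assumption is consistent.

Only D1 conducts; I_R ≈ 8.6 mA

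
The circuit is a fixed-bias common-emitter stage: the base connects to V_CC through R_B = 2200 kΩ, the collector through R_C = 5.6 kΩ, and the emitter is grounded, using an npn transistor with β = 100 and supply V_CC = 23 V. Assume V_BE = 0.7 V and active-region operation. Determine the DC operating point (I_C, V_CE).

I_C ≈ 1 mA, V_CE ≈ 17 V

Base loop: V_CC = I_B·R_B + V_BE, so I_B = (23 − 0.7)/2200 kΩ = 0.0101 mA.
In the active region I_C = β·I_B = 100 × 0.0101 = 1.01 mA.
Collector loop: V_CE = V_CC − I_C·R_C = 23 − 1.01×5.6 = 17.3 V.
Since V_CE = 17.3 V > V_CE(sat) ≈ 0.2 V, the transistor is in the active region as assumed.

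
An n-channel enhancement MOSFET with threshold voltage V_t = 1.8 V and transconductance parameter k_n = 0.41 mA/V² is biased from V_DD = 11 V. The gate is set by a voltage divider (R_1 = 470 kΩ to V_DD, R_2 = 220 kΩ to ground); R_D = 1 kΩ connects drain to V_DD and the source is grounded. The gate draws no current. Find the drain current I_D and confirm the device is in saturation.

I_D ≈ 0.6 mA

V_G = V_DD·R_2/(R_1+R_2) = 11×220/690 = 3.51 V. With the source grounded, V_GS = V_G = 3.51 V.
Assume saturation: I_D = (k_n/2)(V_GS − V_t)² = (0.41/2)×(3.51 − 1.8)² = 0.205×1.71² = 0.598 mA.
V_DS = V_DD − I_D·R_D = 11 − 0.598×1 = 10.4 V.
Saturation requires V_DS ≥ V_GS − V_t = 1.71 V; 10.4 ≥ 1.71 ✓.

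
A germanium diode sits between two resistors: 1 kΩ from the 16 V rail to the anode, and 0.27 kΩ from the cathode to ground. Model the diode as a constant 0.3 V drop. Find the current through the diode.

I ≈ 12 mA

The two resistors are in series with the diode, so KVL gives 16 = I·1 + 0.3 + I·0.27.
I = (16 − 0.3) / (1 + 0.27) kΩ = 15.7 / 1.27 = 12.4 mA.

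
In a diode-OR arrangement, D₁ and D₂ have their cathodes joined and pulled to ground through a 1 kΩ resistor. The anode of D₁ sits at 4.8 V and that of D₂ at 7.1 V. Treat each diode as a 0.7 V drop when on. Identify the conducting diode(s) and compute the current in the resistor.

Only D₂ conducts; I_R ≈ 6.4 mA

Assume both conduct. Then node N would need to be at both 4.8−0.7 = 4.1 V and 7.1−0.7 = 6.4 V, which is impossible.
Assume only D₂ conducts: V_N = 7.1 − 0.7 = 6.4 V, so I_R = 6.4/1 = 6.4 mA.
Check D₁: its anode-to-cathode voltage is 4.8 − 6.4 = -1.6 V < 0.7 V, so it is off. The assumption is consistent.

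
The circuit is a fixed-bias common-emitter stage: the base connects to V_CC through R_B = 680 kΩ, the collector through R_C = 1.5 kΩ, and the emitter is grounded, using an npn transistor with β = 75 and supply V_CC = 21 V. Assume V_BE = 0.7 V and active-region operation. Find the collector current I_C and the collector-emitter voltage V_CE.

Base loop: V_CC = I_B·R_B + V_BE, so I_B = (21 − 0.7)/680 kΩ = 0.0299 mA.
In the active region I_C = β·I_B = 75 × 0.0299 = 2.24 mA.
Collector loop: V_CE = V_CC − I_C·R_C = 21 − 2.24×1.5 = 17.6 V.
Since V_CE = 17.6 V > V_CE(sat) ≈ 0.2 V, the transistor is in the active region as assumed.

I_C ≈ 2.2 mA, V_CE ≈ 18 V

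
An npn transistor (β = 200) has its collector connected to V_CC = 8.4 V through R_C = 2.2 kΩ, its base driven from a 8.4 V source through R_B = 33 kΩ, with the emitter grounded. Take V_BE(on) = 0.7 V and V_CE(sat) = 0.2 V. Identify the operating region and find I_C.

Assume active: I_B = (8.4 − 0.7)/33 = 0.233 mA, giving I_C = β·I_B = 46.7 mA.
But then V_CE = 8.4 − 46.7×2.2 = -94.3 V < V_CE(sat) = 0.2 V — impossible in the active region.
So the transistor is saturated. With V_CE = 0.2 V, I_C = (V_CC − 0.2)/R_C = 8.2/2.2 = 3.73 mA.
Check: β·I_B = 46.7 mA > I_C = 3.73 mA, confirming saturation.

saturation; I_C ≈ 3.7 mA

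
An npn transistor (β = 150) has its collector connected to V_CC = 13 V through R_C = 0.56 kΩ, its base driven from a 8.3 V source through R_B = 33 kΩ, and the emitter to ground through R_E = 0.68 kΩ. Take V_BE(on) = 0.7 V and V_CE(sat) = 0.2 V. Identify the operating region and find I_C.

active; I_C ≈ 8.4 mA

Assume active. Base-emitter loop: I_B = (V_BB − V_BE)/(R_B + (β+1)R_E) = (8.3 − 0.7)/(33 + 151×0.68) = 0.056 mA.
I_C = β·I_B = 150×0.056 = 8.4 mA.
V_CE = V_CC − I_C·R_C − I_E·R_E = 13 − 8.4×0.56 − 8.46×0.68 = 2.54 V > V_CE(sat), so the active-region assumption holds.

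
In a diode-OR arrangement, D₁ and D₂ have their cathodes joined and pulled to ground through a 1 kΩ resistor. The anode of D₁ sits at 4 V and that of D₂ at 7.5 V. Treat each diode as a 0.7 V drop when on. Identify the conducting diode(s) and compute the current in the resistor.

Assume both conduct. Then node N would need to be at both 4−0.7 = 3.3 V and 7.5−0.7 = 6.8 V, which is impossible.
Assume only D₂ conducts: V_N = 7.5 − 0.7 = 6.8 V, so I_R = 6.8/1 = 6.8 mA.
Check D₁: its anode-to-cathode voltage is 4 − 6.8 = -2.8 V < 0.7 V, so it is off. The assumption is consistent.

Only D₂ conducts; I_R ≈ 6.8 mA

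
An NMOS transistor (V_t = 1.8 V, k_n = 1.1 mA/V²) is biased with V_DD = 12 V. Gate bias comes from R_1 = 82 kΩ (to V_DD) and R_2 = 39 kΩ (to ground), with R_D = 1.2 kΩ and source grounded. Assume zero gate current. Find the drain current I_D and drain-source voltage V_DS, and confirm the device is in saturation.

V_G = V_DD·R_2/(R_1+R_2) = 12×39/121 = 3.87 V. With the source grounded, V_GS = V_G = 3.87 V.
Assume saturation: I_D = (k_n/2)(V_GS − V_t)² = (1.1/2)×(3.87 − 1.8)² = 0.55×2.07² = 2.35 mA.
V_DS = V_DD − I_D·R_D = 12 − 2.35×1.2 = 9.18 V.
Saturation requires V_DS ≥ V_GS − V_t = 2.07 V; 9.18 ≥ 2.07 ✓.

I_D ≈ 2.4 mA, V_DS ≈ 9.2 V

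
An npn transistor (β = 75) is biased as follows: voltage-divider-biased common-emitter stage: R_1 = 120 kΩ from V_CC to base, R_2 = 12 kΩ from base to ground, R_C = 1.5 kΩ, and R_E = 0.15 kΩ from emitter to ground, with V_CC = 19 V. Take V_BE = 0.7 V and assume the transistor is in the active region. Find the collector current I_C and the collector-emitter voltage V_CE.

I_C ≈ 3.5 mA, V_CE ≈ 13 V

Thevenize the base divider: V_Th = V_CC·R_2/(R_1+R_2) = 19×12/132 = 1.73 V, R_Th = R_1‖R_2 = 10.9 kΩ.
Base-emitter loop: V_Th = I_B·R_Th + V_BE + (β+1)I_B·R_E, so I_B = (1.73 − 0.7) / (10.9 + 76×0.15) = 0.046 mA.
I_C = β·I_B = 75×0.046 = 3.45 mA, and I_E = (β+1)I_B = 3.5 mA.
V_CE = V_CC − I_C·R_C − I_E·R_E = 19 − 3.45×1.5 − 3.5×0.15 = 13.3 V.
V_CE = 13.3 V > 0.2 V confirms active-region operation.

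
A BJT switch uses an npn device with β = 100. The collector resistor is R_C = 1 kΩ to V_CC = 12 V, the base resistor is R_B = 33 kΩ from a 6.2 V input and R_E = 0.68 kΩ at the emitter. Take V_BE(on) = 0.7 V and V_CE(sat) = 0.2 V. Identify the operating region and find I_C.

active; I_C ≈ 5.4 mA

Assume active. Base-emitter loop: I_B = (V_BB − V_BE)/(R_B + (β+1)R_E) = (6.2 − 0.7)/(33 + 101×0.68) = 0.0541 mA.
I_C = β·I_B = 100×0.0541 = 5.41 mA.
V_CE = V_CC − I_C·R_C − I_E·R_E = 12 − 5.41×1 − 5.46×0.68 = 2.88 V > V_CE(sat), so the active-region assumption holds.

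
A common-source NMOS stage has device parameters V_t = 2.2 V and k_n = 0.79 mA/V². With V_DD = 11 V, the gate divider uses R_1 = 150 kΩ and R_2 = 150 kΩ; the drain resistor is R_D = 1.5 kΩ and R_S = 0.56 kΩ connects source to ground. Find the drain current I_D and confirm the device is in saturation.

I_D ≈ 1.9 mA

V_G = V_DD·R_2/(R_1+R_2) = 11×150/300 = 5.5 V.
Assume saturation: I_D = (k_n/2)(V_GS − V_t)² with V_GS = V_G − I_D·R_S = 5.5 − 0.56·I_D.
Substituting gives 0.124·I_D² − 2.46·I_D + 4.3 = 0, with roots I_D = 1.94 or 17.9 mA.
The root I_D = 17.9 mA gives V_GS = -4.54 V ≤ V_t, so take I_D = 1.94 mA.
Then V_GS = 4.41 V and V_DS = V_DD − I_D(R_D+R_S) = 11 − 1.94×2.06 = 7.01 V.
Saturation requires V_DS ≥ V_GS − V_t = 2.21 V; 7.01 ≥ 2.21 ✓.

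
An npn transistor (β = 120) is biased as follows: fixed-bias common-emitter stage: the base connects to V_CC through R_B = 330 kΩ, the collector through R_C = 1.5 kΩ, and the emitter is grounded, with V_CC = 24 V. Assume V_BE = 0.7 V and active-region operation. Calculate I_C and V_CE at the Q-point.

Base loop: V_CC = I_B·R_B + V_BE, so I_B = (24 − 0.7)/330 kΩ = 0.0706 mA.
In the active region I_C = β·I_B = 120 × 0.0706 = 8.47 mA.
Collector loop: V_CE = V_CC − I_C·R_C = 24 − 8.47×1.5 = 11.3 V.
Since V_CE = 11.3 V > V_CE(sat) ≈ 0.2 V, the transistor is in the active region as assumed.

I_C ≈ 8.5 mA, V_CE ≈ 11 V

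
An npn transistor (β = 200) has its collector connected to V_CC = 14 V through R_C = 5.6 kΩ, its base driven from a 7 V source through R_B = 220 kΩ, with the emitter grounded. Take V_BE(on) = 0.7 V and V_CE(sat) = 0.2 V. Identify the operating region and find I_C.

Assume active: I_B = (7 − 0.7)/220 = 0.0286 mA, giving I_C = β·I_B = 5.73 mA.
But then V_CE = 14 − 5.73×5.6 = -18.1 V < V_CE(sat) = 0.2 V — impossible in the active region.
So the transistor is saturated. With V_CE = 0.2 V, I_C = (V_CC − 0.2)/R_C = 13.8/5.6 = 2.46 mA.
Check: β·I_B = 5.73 mA > I_C = 2.46 mA, confirming saturation.

saturation; I_C ≈ 2.5 mA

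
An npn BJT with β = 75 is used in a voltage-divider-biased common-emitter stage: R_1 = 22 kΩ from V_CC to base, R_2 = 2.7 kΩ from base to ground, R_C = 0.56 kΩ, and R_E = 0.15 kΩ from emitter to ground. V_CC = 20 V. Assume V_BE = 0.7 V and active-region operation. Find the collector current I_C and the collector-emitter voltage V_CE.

Thevenize the base divider: V_Th = V_CC·R_2/(R_1+R_2) = 20×2.7/24.7 = 2.19 V, R_Th = R_1‖R_2 = 2.4 kΩ.
Base-emitter loop: V_Th = I_B·R_Th + V_BE + (β+1)I_B·R_E, so I_B = (2.19 − 0.7) / (2.4 + 76×0.15) = 0.108 mA.
I_C = β·I_B = 75×0.108 = 8.07 mA, and I_E = (β+1)I_B = 8.18 mA.
V_CE = V_CC − I_C·R_C − I_E·R_E = 20 − 8.07×0.56 − 8.18×0.15 = 14.3 V.
V_CE = 14.3 V > 0.2 V confirms active-region operation.

I_C ≈ 8.1 mA, V_CE ≈ 14 V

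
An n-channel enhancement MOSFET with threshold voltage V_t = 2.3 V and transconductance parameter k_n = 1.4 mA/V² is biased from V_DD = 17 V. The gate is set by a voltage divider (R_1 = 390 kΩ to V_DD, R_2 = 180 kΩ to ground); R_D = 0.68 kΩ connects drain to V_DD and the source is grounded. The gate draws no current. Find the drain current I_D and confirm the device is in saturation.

I_D ≈ 6.6 mA

V_G = V_DD·R_2/(R_1+R_2) = 17×180/570 = 5.37 V. With the source grounded, V_GS = V_G = 5.37 V.
Assume saturation: I_D = (k_n/2)(V_GS − V_t)² = (1.4/2)×(5.37 − 2.3)² = 0.7×3.07² = 6.59 mA.
V_DS = V_DD − I_D·R_D = 17 − 6.59×0.68 = 12.5 V.
Saturation requires V_DS ≥ V_GS − V_t = 3.07 V; 12.5 ≥ 3.07 ✓.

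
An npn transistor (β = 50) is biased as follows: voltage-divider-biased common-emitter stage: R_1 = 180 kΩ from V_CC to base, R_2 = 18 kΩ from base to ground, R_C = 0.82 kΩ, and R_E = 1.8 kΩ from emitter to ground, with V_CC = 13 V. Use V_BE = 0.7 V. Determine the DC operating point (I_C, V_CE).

I_C ≈ 0.22 mA, V_CE ≈ 12 V

Thevenize the base divider: V_Th = V_CC·R_2/(R_1+R_2) = 13×18/198 = 1.18 V, R_Th = R_1‖R_2 = 16.4 kΩ.
Base-emitter loop: V_Th = I_B·R_Th + V_BE + (β+1)I_B·R_E, so I_B = (1.18 − 0.7) / (16.4 + 51×1.8) = 0.00445 mA.
I_C = β·I_B = 50×0.00445 = 0.223 mA, and I_E = (β+1)I_B = 0.227 mA.
V_CE = V_CC − I_C·R_C − I_E·R_E = 13 − 0.223×0.82 − 0.227×1.8 = 12.4 V.
V_CE = 12.4 V > 0.2 V confirms active-region operation.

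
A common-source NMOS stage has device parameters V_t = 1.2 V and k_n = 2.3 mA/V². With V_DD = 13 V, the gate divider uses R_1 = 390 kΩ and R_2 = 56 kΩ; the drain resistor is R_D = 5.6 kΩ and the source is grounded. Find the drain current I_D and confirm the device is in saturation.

I_D ≈ 0.21 mA

V_G = V_DD·R_2/(R_1+R_2) = 13×56/446 = 1.63 V. With the source grounded, V_GS = V_G = 1.63 V.
Assume saturation: I_D = (k_n/2)(V_GS − V_t)² = (2.3/2)×(1.63 − 1.2)² = 1.15×0.432² = 0.215 mA.
V_DS = V_DD − I_D·R_D = 13 − 0.215×5.6 = 11.8 V.
Saturation requires V_DS ≥ V_GS − V_t = 0.432 V; 11.8 ≥ 0.432 ✓.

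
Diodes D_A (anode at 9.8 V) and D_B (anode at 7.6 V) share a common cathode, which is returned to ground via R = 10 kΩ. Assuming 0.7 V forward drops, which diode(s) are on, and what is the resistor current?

Assume both conduct. Then node N would need to be at both 9.8−0.7 = 9.1 V and 7.6−0.7 = 6.9 V, which is impossible.
Assume only D_A conducts: V_N = 9.8 − 0.7 = 9.1 V, so I_R = 9.1/10 = 0.91 mA.
Check D_B: its anode-to-cathode voltage is 7.6 − 9.1 = -1.5 V < 0.7 V, so it is off. The assumption is consistent.

Only D_A conducts; I_R ≈ 0.91 mA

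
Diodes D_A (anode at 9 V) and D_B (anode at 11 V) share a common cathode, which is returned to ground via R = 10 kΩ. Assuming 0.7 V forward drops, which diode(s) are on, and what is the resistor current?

Only D_B conducts; I_R ≈ 1 mA

Assume both conduct. Then node N would need to be at both 9−0.7 = 8.3 V and 11−0.7 = 10.3 V, which is impossible.
Assume only D_B conducts: V_N = 11 − 0.7 = 10.3 V, so I_R = 10.3/10 = 1.03 mA.
Check D_A: its anode-to-cathode voltage is 9 − 10.3 = -1.3 V < 0.7 V, so it is off. The assumption is consistent.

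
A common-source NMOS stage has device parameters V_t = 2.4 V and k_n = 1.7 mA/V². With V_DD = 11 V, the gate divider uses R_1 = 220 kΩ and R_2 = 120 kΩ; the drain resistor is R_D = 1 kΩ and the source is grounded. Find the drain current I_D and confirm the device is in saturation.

V_G = V_DD·R_2/(R_1+R_2) = 11×120/340 = 3.88 V. With the source grounded, V_GS = V_G = 3.88 V.
Assume saturation: I_D = (k_n/2)(V_GS − V_t)² = (1.7/2)×(3.88 − 2.4)² = 0.85×1.48² = 1.87 mA.
V_DS = V_DD − I_D·R_D = 11 − 1.87×1 = 9.13 V.
Saturation requires V_DS ≥ V_GS − V_t = 1.48 V; 9.13 ≥ 1.48 ✓.

I_D ≈ 1.9 mA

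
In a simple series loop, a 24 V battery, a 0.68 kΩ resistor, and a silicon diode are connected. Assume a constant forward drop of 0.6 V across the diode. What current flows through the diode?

KVL around the loop: 24 = V_D + I·R = 0.6 + I × 0.68 kΩ.
So I = (24 − 0.6) / 0.68 kΩ = 23.4 / 0.68 = 34.4 mA.

I ≈ 34 mA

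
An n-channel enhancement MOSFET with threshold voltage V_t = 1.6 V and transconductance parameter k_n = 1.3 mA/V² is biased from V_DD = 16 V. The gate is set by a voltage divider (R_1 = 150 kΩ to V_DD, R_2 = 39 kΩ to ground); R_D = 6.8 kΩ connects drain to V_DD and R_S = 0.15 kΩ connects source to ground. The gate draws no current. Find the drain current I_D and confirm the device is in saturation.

I_D ≈ 1.4 mA

V_G = V_DD·R_2/(R_1+R_2) = 16×39/189 = 3.3 V.
Assume saturation: I_D = (k_n/2)(V_GS − V_t)² with V_GS = V_G − I_D·R_S = 3.3 − 0.15·I_D.
Substituting gives 0.0146·I_D² − 1.33·I_D + 1.88 = 0, with roots I_D = 1.44 or 89.6 mA.
The root I_D = 89.6 mA gives V_GS = -10.1 V ≤ V_t, so take I_D = 1.44 mA.
Then V_GS = 3.09 V and V_DS = V_DD − I_D(R_D+R_S) = 16 − 1.44×6.95 = 6.02 V.
Saturation requires V_DS ≥ V_GS − V_t = 1.49 V; 6.02 ≥ 1.49 ✓.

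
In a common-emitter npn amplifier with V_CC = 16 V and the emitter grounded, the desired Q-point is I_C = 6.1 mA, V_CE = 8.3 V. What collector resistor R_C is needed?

Collector loop: V_CC = I_C·R_C + V_CE.
R_C = (V_CC − V_CE)/I_C = (16 − 8.3)/6.1 = 1.26 kΩ.

R_C ≈ 1.3 kΩ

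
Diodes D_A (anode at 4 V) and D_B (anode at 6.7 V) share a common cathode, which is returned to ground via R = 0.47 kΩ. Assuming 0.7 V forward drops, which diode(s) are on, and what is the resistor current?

Assume both conduct. Then node N would need to be at both 4−0.7 = 3.3 V and 6.7−0.7 = 6 V, which is impossible.
Assume only D_B conducts: V_N = 6.7 − 0.7 = 6 V, so I_R = 6/0.47 = 12.8 mA.
Check D_A: its anode-to-cathode voltage is 4 − 6 = -2 V < 0.7 V, so it is off. The assumption is consistent.

Only D_B conducts; I_R ≈ 13 mA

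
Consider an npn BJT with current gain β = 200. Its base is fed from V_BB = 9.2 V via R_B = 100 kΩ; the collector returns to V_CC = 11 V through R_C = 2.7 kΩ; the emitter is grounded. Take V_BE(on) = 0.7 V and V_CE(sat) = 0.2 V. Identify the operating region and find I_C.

saturation; I_C ≈ 4 mA

Assume active: I_B = (9.2 − 0.7)/100 = 0.085 mA, giving I_C = β·I_B = 17 mA.
But then V_CE = 11 − 17×2.7 = -34.9 V < V_CE(sat) = 0.2 V — impossible in the active region.
So the transistor is saturated. With V_CE = 0.2 V, I_C = (V_CC − 0.2)/R_C = 10.8/2.7 = 4 mA.
Check: β·I_B = 17 mA > I_C = 4 mA, confirming saturation.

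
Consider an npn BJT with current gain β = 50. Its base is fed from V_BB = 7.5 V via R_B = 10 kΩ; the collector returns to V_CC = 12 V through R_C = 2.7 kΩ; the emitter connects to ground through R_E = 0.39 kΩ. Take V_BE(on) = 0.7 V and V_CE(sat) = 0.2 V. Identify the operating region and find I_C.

saturation; I_C ≈ 3.8 mA

Assume active: I_B = (7.5 − 0.7)/(10 + 51×0.39) = 0.228 mA, I_C = β·I_B = 11.4 mA.
Then V_CE = 12 − 11.4×2.7 − 11.6×0.39 = -23.2 V < 0.2 V — the active assumption fails.
Re-solve with V_CE = 0.2 V. KCL at the emitter: V_E/R_E = (V_BB−0.7−V_E)/R_B + (V_CC−0.2−V_E)/R_C, giving V_E = 1.66 V.
I_C = (V_CC − 0.2 − V_E)/R_C = (11.8 − 1.66)/2.7 = 3.75 mA.
Check: I_B = (6.8 − 1.66)/10 = 0.514 mA, and β·I_B = 25.7 mA > I_C, confirming saturation.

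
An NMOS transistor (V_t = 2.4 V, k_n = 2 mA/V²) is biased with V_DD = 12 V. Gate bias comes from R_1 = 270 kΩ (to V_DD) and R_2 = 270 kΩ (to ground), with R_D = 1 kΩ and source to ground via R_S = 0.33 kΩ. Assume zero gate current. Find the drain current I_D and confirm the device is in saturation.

V_G = V_DD·R_2/(R_1+R_2) = 12×270/540 = 6 V.
Assume saturation: I_D = (k_n/2)(V_GS − V_t)² with V_GS = V_G − I_D·R_S = 6 − 0.33·I_D.
Substituting gives 0.109·I_D² − 3.38·I_D + 13 = 0, with roots I_D = 4.49 or 26.5 mA.
The root I_D = 26.5 mA gives V_GS = -2.75 V ≤ V_t, so take I_D = 4.49 mA.
Then V_GS = 4.52 V and V_DS = V_DD − I_D(R_D+R_S) = 12 − 4.49×1.33 = 6.03 V.
Saturation requires V_DS ≥ V_GS − V_t = 2.12 V; 6.03 ≥ 2.12 ✓.

I_D ≈ 4.5 mA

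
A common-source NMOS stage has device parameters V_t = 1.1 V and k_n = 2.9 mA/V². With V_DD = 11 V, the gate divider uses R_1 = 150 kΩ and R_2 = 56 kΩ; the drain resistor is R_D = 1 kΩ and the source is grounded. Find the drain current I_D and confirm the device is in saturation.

I_D ≈ 5.2 mA

V_G = V_DD·R_2/(R_1+R_2) = 11×56/206 = 2.99 V. With the source grounded, V_GS = V_G = 2.99 V.
Assume saturation: I_D = (k_n/2)(V_GS − V_t)² = (2.9/2)×(2.99 − 1.1)² = 1.45×1.89² = 5.18 mA.
V_DS = V_DD − I_D·R_D = 11 − 5.18×1 = 5.82 V.
Saturation requires V_DS ≥ V_GS − V_t = 1.89 V; 5.82 ≥ 1.89 ✓.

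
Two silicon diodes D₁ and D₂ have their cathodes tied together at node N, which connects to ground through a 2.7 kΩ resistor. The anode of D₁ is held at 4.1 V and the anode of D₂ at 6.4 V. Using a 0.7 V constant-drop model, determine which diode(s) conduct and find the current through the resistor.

Assume both conduct. Then node N would need to be at both 4.1−0.7 = 3.4 V and 6.4−0.7 = 5.7 V, which is impossible.
Assume only D₂ conducts: V_N = 6.4 − 0.7 = 5.7 V, so I_R = 5.7/2.7 = 2.11 mA.
Check D₁: its anode-to-cathode voltage is 4.1 − 5.7 = -1.6 V < 0.7 V, so it is off. The assumption is consistent.

Only D₂ conducts; I_R ≈ 2.1 mA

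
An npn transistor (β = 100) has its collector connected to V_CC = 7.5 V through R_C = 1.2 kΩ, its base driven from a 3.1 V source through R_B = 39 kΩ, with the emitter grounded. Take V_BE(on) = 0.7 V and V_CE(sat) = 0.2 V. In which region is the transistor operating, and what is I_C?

Assume active: I_B = (3.1 − 0.7)/39 = 0.0615 mA, giving I_C = β·I_B = 6.15 mA.
But then V_CE = 7.5 − 6.15×1.2 = 0.115 V < V_CE(sat) = 0.2 V — impossible in the active region.
So the transistor is saturated. With V_CE = 0.2 V, I_C = (V_CC − 0.2)/R_C = 7.3/1.2 = 6.08 mA.
Check: β·I_B = 6.15 mA > I_C = 6.08 mA, confirming saturation.

saturation; I_C ≈ 6.1 mA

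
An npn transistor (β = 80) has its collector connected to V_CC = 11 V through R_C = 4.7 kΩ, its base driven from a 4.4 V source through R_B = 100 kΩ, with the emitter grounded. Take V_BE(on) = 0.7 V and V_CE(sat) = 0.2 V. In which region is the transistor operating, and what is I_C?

saturation; I_C ≈ 2.3 mA

Assume active: I_B = (4.4 − 0.7)/100 = 0.037 mA, giving I_C = β·I_B = 2.96 mA.
But then V_CE = 11 − 2.96×4.7 = -2.91 V < V_CE(sat) = 0.2 V — impossible in the active region.
So the transistor is saturated. With V_CE = 0.2 V, I_C = (V_CC − 0.2)/R_C = 10.8/4.7 = 2.3 mA.
Check: β·I_B = 2.96 mA > I_C = 2.3 mA, confirming saturation.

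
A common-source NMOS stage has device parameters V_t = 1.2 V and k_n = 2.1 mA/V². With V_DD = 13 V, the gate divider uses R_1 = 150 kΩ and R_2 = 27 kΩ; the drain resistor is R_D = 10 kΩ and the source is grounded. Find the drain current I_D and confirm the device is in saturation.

I_D ≈ 0.64 mA

V_G = V_DD·R_2/(R_1+R_2) = 13×27/177 = 1.98 V. With the source grounded, V_GS = V_G = 1.98 V.
Assume saturation: I_D = (k_n/2)(V_GS − V_t)² = (2.1/2)×(1.98 − 1.2)² = 1.05×0.783² = 0.644 mA.
V_DS = V_DD − I_D·R_D = 13 − 0.644×10 = 6.56 V.
Saturation requires V_DS ≥ V_GS − V_t = 0.783 V; 6.56 ≥ 0.783 ✓.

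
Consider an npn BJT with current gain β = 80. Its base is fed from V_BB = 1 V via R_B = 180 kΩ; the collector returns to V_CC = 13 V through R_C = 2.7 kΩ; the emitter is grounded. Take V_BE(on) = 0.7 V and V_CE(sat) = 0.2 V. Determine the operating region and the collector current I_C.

Assume active. Base-emitter loop: I_B = (V_BB − V_BE)/R_B = (1 − 0.7)/180 = 0.00167 mA.
I_C = β·I_B = 80×0.00167 = 0.133 mA.
V_CE = V_CC − I_C·R_C = 13 − 0.133×2.7 = 12.6 V > V_CE(sat), so the active-region assumption holds.

active; I_C ≈ 0.13 mA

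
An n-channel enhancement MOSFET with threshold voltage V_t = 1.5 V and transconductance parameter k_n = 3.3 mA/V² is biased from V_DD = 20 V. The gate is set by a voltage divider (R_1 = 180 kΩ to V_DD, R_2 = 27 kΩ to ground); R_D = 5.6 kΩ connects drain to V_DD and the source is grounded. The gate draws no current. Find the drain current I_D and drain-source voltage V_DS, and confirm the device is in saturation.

V_G = V_DD·R_2/(R_1+R_2) = 20×27/207 = 2.61 V. With the source grounded, V_GS = V_G = 2.61 V.
Assume saturation: I_D = (k_n/2)(V_GS − V_t)² = (3.3/2)×(2.61 − 1.5)² = 1.65×1.11² = 2.03 mA.
V_DS = V_DD − I_D·R_D = 20 − 2.03×5.6 = 8.64 V.
Saturation requires V_DS ≥ V_GS − V_t = 1.11 V; 8.64 ≥ 1.11 ✓.

I_D ≈ 2 mA, V_DS ≈ 8.6 V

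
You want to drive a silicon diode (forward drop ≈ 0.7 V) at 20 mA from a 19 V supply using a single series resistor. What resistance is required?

R ≈ 0.92 kΩ

The resistor drops V_S − V_D = 19 − 0.7 = 18.3 V at 20 mA.
R = 18.3 V / 20 mA = 0.915 kΩ.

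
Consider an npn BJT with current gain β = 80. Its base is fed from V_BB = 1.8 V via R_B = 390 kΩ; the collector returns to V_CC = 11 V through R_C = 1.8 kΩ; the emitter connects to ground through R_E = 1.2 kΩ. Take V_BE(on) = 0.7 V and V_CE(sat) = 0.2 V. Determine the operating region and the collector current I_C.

active; I_C ≈ 0.18 mA

Assume active. Base-emitter loop: I_B = (V_BB − V_BE)/(R_B + (β+1)R_E) = (1.8 − 0.7)/(390 + 81×1.2) = 0.00226 mA.
I_C = β·I_B = 80×0.00226 = 0.181 mA.
V_CE = V_CC − I_C·R_C − I_E·R_E = 11 − 0.181×1.8 − 0.183×1.2 = 10.5 V > V_CE(sat), so the active-region assumption holds.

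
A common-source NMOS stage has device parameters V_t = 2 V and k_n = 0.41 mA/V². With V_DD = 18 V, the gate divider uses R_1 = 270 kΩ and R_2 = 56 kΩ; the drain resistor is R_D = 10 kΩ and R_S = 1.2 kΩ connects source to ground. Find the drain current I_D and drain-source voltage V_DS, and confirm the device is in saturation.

I_D ≈ 0.16 mA, V_DS ≈ 16 V

V_G = V_DD·R_2/(R_1+R_2) = 18×56/326 = 3.09 V.
Assume saturation: I_D = (k_n/2)(V_GS − V_t)² with V_GS = V_G − I_D·R_S = 3.09 − 1.2·I_D.
Substituting gives 0.295·I_D² − 1.54·I_D + 0.244 = 0, with roots I_D = 0.164 or 5.04 mA.
The root I_D = 5.04 mA gives V_GS = -2.96 V ≤ V_t, so take I_D = 0.164 mA.
Then V_GS = 2.89 V and V_DS = V_DD − I_D(R_D+R_S) = 18 − 0.164×11.2 = 16.2 V.
Saturation requires V_DS ≥ V_GS − V_t = 0.895 V; 16.2 ≥ 0.895 ✓.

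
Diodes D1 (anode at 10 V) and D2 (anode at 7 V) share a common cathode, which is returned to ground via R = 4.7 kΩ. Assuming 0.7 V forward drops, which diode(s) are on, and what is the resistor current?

Only D1 conducts; I_R ≈ 2 mA

Assume both conduct. Then node N would need to be at both 10−0.7 = 9.3 V and 7−0.7 = 6.3 V, which is impossible.
Assume only D1 conducts: V_N = 10 − 0.7 = 9.3 V, so I_R = 9.3/4.7 = 1.98 mA.
Check D2: its anode-to-cathode voltage is 7 − 9.3 = -2.3 V < 0.7 V, so it is off. The assumption is consistent.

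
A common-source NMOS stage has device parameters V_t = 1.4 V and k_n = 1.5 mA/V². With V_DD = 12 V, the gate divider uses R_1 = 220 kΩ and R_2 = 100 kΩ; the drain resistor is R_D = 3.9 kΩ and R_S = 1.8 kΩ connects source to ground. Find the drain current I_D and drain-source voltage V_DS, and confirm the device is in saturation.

I_D ≈ 0.75 mA, V_DS ≈ 7.7 V

V_G = V_DD·R_2/(R_1+R_2) = 12×100/320 = 3.75 V.
Assume saturation: I_D = (k_n/2)(V_GS − V_t)² with V_GS = V_G − I_D·R_S = 3.75 − 1.8·I_D.
Substituting gives 2.43·I_D² − 7.35·I_D + 4.14 = 0, with roots I_D = 0.75 or 2.27 mA.
The root I_D = 2.27 mA gives V_GS = -0.341 V ≤ V_t, so take I_D = 0.75 mA.
Then V_GS = 2.4 V and V_DS = V_DD − I_D(R_D+R_S) = 12 − 0.75×5.7 = 7.72 V.
Saturation requires V_DS ≥ V_GS − V_t = 1 V; 7.72 ≥ 1 ✓.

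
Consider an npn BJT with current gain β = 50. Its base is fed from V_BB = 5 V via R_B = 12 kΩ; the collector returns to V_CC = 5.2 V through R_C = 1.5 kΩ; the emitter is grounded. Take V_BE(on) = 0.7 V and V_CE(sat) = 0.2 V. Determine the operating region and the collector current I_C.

saturation; I_C ≈ 3.3 mA

Assume active: I_B = (5 − 0.7)/12 = 0.358 mA, giving I_C = β·I_B = 17.9 mA.
But then V_CE = 5.2 − 17.9×1.5 = -21.7 V < V_CE(sat) = 0.2 V — impossible in the active region.
So the transistor is saturated. With V_CE = 0.2 V, I_C = (V_CC − 0.2)/R_C = 5/1.5 = 3.33 mA.
Check: β·I_B = 17.9 mA > I_C = 3.33 mA, confirming saturation.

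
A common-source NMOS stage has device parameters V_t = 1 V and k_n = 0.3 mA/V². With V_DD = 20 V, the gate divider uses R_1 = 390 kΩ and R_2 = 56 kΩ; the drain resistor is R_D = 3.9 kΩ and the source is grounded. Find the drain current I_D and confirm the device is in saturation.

V_G = V_DD·R_2/(R_1+R_2) = 20×56/446 = 2.51 V. With the source grounded, V_GS = V_G = 2.51 V.
Assume saturation: I_D = (k_n/2)(V_GS − V_t)² = (0.3/2)×(2.51 − 1)² = 0.15×1.51² = 0.343 mA.
V_DS = V_DD − I_D·R_D = 20 − 0.343×3.9 = 18.7 V.
Saturation requires V_DS ≥ V_GS − V_t = 1.51 V; 18.7 ≥ 1.51 ✓.

I_D ≈ 0.34 mA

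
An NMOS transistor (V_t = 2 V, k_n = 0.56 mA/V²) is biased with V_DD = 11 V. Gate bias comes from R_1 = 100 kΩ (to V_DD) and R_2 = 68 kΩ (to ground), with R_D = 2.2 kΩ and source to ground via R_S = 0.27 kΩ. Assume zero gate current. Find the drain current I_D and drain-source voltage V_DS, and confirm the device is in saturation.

I_D ≈ 1.3 mA, V_DS ≈ 7.9 V

V_G = V_DD·R_2/(R_1+R_2) = 11×68/168 = 4.45 V.
Assume saturation: I_D = (k_n/2)(V_GS − V_t)² with V_GS = V_G − I_D·R_S = 4.45 − 0.27·I_D.
Substituting gives 0.0204·I_D² − 1.37·I_D + 1.68 = 0, with roots I_D = 1.25 or 65.9 mA.
The root I_D = 65.9 mA gives V_GS = -13.3 V ≤ V_t, so take I_D = 1.25 mA.
Then V_GS = 4.11 V and V_DS = V_DD − I_D(R_D+R_S) = 11 − 1.25×2.47 = 7.91 V.
Saturation requires V_DS ≥ V_GS − V_t = 2.11 V; 7.91 ≥ 2.11 ✓.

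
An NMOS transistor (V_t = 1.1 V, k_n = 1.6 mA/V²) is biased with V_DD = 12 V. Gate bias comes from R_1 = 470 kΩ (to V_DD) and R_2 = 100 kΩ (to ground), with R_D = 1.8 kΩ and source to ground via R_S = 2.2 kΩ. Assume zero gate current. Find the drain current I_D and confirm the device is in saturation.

V_G = V_DD·R_2/(R_1+R_2) = 12×100/570 = 2.11 V.
Assume saturation: I_D = (k_n/2)(V_GS − V_t)² with V_GS = V_G − I_D·R_S = 2.11 − 2.2·I_D.
Substituting gives 3.87·I_D² − 4.54·I_D + 0.808 = 0, with roots I_D = 0.219 or 0.953 mA.
The root I_D = 0.953 mA gives V_GS = 0.00852 V ≤ V_t, so take I_D = 0.219 mA.
Then V_GS = 1.62 V and V_DS = V_DD − I_D(R_D+R_S) = 12 − 0.219×4 = 11.1 V.
Saturation requires V_DS ≥ V_GS − V_t = 0.523 V; 11.1 ≥ 0.523 ✓.

I_D ≈ 0.22 mA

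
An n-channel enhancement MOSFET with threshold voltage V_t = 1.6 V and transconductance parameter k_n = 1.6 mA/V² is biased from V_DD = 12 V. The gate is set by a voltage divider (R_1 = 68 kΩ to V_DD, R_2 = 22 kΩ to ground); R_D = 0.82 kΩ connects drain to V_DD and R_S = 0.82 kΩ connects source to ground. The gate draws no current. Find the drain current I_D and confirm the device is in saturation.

I_D ≈ 0.58 mA

V_G = V_DD·R_2/(R_1+R_2) = 12×22/90 = 2.93 V.
Assume saturation: I_D = (k_n/2)(V_GS − V_t)² with V_GS = V_G − I_D·R_S = 2.93 − 0.82·I_D.
Substituting gives 0.538·I_D² − 2.75·I_D + 1.42 = 0, with roots I_D = 0.584 or 4.53 mA.
The root I_D = 4.53 mA gives V_GS = -0.779 V ≤ V_t, so take I_D = 0.584 mA.
Then V_GS = 2.45 V and V_DS = V_DD − I_D(R_D+R_S) = 12 − 0.584×1.64 = 11 V.
Saturation requires V_DS ≥ V_GS − V_t = 0.854 V; 11 ≥ 0.854 ✓.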